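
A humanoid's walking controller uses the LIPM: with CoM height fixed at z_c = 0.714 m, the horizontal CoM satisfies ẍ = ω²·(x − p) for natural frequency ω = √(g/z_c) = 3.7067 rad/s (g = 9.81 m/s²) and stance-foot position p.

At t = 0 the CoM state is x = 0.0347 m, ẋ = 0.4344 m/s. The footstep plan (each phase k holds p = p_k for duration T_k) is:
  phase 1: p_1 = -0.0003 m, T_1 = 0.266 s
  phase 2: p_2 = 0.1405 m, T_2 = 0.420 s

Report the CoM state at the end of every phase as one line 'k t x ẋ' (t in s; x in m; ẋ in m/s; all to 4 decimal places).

1 0.2660 0.1883 0.8129
2 0.6860 0.7561 2.4157

phase 1: p=-0.0003, T=0.266, ωT=0.985982, cosh=1.526758, sinh=1.153685; start (x,ẋ)=(0.034700, 0.434400) → end (x,ẋ)=(0.188341, 0.812896)
phase 2: p=0.1405, T=0.420, ωT=1.556814, cosh=2.477245, sinh=2.266439; start (x,ẋ)=(0.188341, 0.812896) → end (x,ẋ)=(0.756053, 2.415653)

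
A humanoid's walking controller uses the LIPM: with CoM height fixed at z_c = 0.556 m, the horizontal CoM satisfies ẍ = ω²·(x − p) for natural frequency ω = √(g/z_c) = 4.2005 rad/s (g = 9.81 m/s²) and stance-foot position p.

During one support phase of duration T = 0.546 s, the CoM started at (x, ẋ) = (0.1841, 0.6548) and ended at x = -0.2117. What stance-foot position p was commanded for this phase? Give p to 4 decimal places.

p = 0.4738

ωT = 4.2005·0.546 = 2.293473; cosh(ωT) = 5.005104, sinh(ωT) = 4.904189
x(T) = p + (x₀−p)·cosh(ωT) + (ẋ₀/ω)·sinh(ωT) ⇒ p·(1 − cosh) = x(T) − x₀·cosh − (ẋ₀/ω)·sinh
numerator   = -0.2117 − (0.1841)·5.005104 − (0.6548/4.2005)·4.904189 = -1.897635
denominator = 1 − 5.005104 = -4.005104
p = -1.897635 / -4.005104 = 0.4738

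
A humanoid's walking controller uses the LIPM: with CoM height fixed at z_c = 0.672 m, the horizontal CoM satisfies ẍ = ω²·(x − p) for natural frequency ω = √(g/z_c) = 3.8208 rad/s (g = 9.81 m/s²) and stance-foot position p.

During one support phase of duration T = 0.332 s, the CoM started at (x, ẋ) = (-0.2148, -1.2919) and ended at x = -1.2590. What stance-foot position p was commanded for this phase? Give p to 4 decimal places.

ωT = 3.8208·0.332 = 1.268506; cosh(ωT) = 1.918393, sinh(ωT) = 1.637142
x(T) = p + (x₀−p)·cosh(ωT) + (ẋ₀/ω)·sinh(ωT) ⇒ p·(1 − cosh) = x(T) − x₀·cosh − (ẋ₀/ω)·sinh
numerator   = -1.2590 − (-0.2148)·1.918393 − (-1.2919/3.8208)·1.637142 = -0.293374
denominator = 1 − 1.918393 = -0.918393
p = -0.293374 / -0.918393 = 0.3194

p = 0.3194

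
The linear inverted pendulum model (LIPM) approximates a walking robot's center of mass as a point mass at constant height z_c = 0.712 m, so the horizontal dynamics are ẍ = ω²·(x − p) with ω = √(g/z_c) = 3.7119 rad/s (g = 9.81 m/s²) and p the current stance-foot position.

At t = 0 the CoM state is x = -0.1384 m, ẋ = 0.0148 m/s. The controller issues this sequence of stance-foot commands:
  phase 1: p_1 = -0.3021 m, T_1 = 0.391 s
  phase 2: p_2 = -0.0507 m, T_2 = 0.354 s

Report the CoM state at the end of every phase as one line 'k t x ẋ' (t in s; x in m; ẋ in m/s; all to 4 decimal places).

1 0.3910 0.0745 1.2591
2 0.7450 0.7846 3.3142

phase 1: p=-0.3021, T=0.391, ωT=1.451353, cosh=2.251570, sinh=2.017316; start (x,ẋ)=(-0.138400, 0.014800) → end (x,ẋ)=(0.074525, 1.259121)
phase 2: p=-0.0507, T=0.354, ωT=1.314013, cosh=1.994907, sinh=1.726168; start (x,ẋ)=(0.074525, 1.259121) → end (x,ẋ)=(0.784650, 3.314194)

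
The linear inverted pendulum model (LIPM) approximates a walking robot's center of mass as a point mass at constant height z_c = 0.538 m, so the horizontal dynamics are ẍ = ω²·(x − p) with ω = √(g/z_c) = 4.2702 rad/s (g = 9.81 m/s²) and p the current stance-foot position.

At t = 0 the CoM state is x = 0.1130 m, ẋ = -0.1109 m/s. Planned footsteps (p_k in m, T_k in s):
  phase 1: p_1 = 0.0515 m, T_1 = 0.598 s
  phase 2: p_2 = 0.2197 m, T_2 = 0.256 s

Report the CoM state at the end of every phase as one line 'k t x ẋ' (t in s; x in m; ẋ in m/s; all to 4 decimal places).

1 0.5980 0.2832 0.9605
2 0.8540 0.6230 1.9531

phase 1: p=0.0515, T=0.598, ωT=2.553580, cosh=6.465416, sinh=6.387614; start (x,ẋ)=(0.113000, -0.110900) → end (x,ẋ)=(0.283232, 0.960483)
phase 2: p=0.2197, T=0.256, ωT=1.093171, cosh=1.659437, sinh=1.324285; start (x,ẋ)=(0.283232, 0.960483) → end (x,ẋ)=(0.622995, 1.953134)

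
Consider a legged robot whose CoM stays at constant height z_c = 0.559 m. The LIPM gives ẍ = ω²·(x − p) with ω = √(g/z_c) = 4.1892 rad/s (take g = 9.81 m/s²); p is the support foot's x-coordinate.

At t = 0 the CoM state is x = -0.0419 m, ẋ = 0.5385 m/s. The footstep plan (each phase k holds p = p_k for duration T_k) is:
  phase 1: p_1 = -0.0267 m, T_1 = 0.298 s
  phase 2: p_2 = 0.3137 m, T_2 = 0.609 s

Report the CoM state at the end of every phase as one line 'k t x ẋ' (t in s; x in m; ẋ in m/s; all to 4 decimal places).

phase 1: p=-0.0267, T=0.298, ωT=1.248382, cosh=1.885834, sinh=1.598865; start (x,ẋ)=(-0.041900, 0.538500) → end (x,ẋ)=(0.150161, 0.913712)
phase 2: p=0.3137, T=0.609, ωT=2.551223, cosh=6.450380, sinh=6.372394; start (x,ẋ)=(0.150161, 0.913712) → end (x,ẋ)=(0.648704, 1.528085)

1 0.2980 0.1502 0.9137
2 0.9070 0.6487 1.5281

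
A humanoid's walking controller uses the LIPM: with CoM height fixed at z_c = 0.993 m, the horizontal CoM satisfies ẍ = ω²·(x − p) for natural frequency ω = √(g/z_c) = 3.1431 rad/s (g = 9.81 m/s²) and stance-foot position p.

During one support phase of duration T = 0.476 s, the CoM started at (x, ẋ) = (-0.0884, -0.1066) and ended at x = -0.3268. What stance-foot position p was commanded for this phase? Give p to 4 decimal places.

ωT = 3.1431·0.476 = 1.496116; cosh(ωT) = 2.344156, sinh(ωT) = 2.120158
x(T) = p + (x₀−p)·cosh(ωT) + (ẋ₀/ω)·sinh(ωT) ⇒ p·(1 − cosh) = x(T) − x₀·cosh − (ẋ₀/ω)·sinh
numerator   = -0.3268 − (-0.0884)·2.344156 − (-0.1066/3.1431)·2.120158 = -0.047670
denominator = 1 − 2.344156 = -1.344156
p = -0.047670 / -1.344156 = 0.0355

p = 0.0355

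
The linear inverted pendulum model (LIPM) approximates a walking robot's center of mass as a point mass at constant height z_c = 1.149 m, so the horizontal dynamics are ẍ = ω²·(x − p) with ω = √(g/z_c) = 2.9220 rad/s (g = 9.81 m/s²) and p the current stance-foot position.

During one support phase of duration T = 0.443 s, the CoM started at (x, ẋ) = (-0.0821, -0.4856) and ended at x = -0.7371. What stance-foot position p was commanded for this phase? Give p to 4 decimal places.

p = 0.3075

ωT = 2.9220·0.443 = 1.294446; cosh(ωT) = 1.961512, sinh(ωT) = 1.687462
x(T) = p + (x₀−p)·cosh(ωT) + (ẋ₀/ω)·sinh(ωT) ⇒ p·(1 − cosh) = x(T) − x₀·cosh − (ẋ₀/ω)·sinh
numerator   = -0.7371 − (-0.0821)·1.961512 − (-0.4856/2.9220)·1.687462 = -0.295625
denominator = 1 − 1.961512 = -0.961512
p = -0.295625 / -0.961512 = 0.3075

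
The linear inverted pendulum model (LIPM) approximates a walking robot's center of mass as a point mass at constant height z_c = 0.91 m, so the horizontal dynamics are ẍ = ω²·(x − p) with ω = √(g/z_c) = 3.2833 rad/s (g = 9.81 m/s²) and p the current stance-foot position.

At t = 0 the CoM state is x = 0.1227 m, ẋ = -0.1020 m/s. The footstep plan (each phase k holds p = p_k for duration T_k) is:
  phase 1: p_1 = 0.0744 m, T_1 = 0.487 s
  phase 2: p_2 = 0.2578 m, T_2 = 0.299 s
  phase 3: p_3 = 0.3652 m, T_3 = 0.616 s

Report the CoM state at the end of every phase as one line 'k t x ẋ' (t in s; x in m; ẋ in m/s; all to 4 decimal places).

1 0.4870 0.1251 0.1137
2 0.7860 0.0955 -0.3270
3 1.4020 -1.0415 -4.5448

phase 1: p=0.0744, T=0.487, ωT=1.598967, cosh=2.575012, sinh=2.372907; start (x,ẋ)=(0.122700, -0.102000) → end (x,ẋ)=(0.125056, 0.113652)
phase 2: p=0.2578, T=0.299, ωT=0.981707, cosh=1.521839, sinh=1.147168; start (x,ẋ)=(0.125056, 0.113652) → end (x,ẋ)=(0.095494, -0.327021)
phase 3: p=0.3652, T=0.616, ωT=2.022513, cosh=3.844807, sinh=3.712484; start (x,ẋ)=(0.095494, -0.327021) → end (x,ẋ)=(-1.041535, -4.544832)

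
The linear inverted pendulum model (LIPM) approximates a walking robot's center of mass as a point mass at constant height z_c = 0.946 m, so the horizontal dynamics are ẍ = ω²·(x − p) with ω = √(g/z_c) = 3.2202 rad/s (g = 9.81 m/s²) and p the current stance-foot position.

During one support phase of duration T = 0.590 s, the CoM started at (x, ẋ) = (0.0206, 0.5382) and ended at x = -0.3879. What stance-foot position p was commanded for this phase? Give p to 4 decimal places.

ωT = 3.2202·0.590 = 1.899918; cosh(ωT) = 3.417464, sinh(ωT) = 3.267883
x(T) = p + (x₀−p)·cosh(ωT) + (ẋ₀/ω)·sinh(ωT) ⇒ p·(1 − cosh) = x(T) − x₀·cosh − (ẋ₀/ω)·sinh
numerator   = -0.3879 − (0.0206)·3.417464 − (0.5382/3.2202)·3.267883 = -1.004469
denominator = 1 − 3.417464 = -2.417464
p = -1.004469 / -2.417464 = 0.4155

p = 0.4155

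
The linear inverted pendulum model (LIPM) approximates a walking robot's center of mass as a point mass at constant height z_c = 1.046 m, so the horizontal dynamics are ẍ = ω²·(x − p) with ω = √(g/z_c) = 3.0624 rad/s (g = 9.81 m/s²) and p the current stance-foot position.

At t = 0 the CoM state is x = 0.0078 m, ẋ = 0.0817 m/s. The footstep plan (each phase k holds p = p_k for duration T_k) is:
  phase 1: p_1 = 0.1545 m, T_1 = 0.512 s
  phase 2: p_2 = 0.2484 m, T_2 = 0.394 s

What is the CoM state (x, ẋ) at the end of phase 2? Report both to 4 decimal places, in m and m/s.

phase 1: p=0.1545, T=0.512, ωT=1.567949, cosh=2.502636, sinh=2.294163; start (x,ẋ)=(0.007800, 0.081700) → end (x,ẋ)=(-0.151432, -0.826197)
phase 2: p=0.2484, T=0.394, ωT=1.206586, cosh=1.820636, sinh=1.521418; start (x,ẋ)=(-0.151432, -0.826197) → end (x,ẋ)=(-0.890008, -3.367097)

x = -0.8900, ẋ = -3.3671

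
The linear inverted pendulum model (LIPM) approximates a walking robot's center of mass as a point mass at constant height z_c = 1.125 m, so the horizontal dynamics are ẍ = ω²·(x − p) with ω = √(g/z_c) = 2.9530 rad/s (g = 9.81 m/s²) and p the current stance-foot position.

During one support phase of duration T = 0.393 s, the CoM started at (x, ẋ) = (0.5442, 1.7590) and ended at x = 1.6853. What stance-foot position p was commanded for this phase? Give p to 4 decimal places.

p = 0.1670

ωT = 2.9530·0.393 = 1.160529; cosh(ωT) = 1.752471, sinh(ωT) = 1.439150
x(T) = p + (x₀−p)·cosh(ωT) + (ẋ₀/ω)·sinh(ωT) ⇒ p·(1 − cosh) = x(T) − x₀·cosh − (ẋ₀/ω)·sinh
numerator   = 1.6853 − (0.5442)·1.752471 − (1.7590/2.9530)·1.439150 = -0.125647
denominator = 1 − 1.752471 = -0.752471
p = -0.125647 / -0.752471 = 0.1670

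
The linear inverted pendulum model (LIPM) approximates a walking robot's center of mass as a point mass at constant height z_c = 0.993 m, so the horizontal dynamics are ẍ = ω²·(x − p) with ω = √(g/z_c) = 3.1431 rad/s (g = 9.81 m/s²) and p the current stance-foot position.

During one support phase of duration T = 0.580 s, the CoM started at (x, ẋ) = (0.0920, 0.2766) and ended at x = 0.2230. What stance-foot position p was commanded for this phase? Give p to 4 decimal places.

ωT = 3.1431·0.580 = 1.822998; cosh(ωT) = 3.175965, sinh(ωT) = 3.014424
x(T) = p + (x₀−p)·cosh(ωT) + (ẋ₀/ω)·sinh(ωT) ⇒ p·(1 − cosh) = x(T) − x₀·cosh − (ẋ₀/ω)·sinh
numerator   = 0.2230 − (0.0920)·3.175965 − (0.2766/3.1431)·3.014424 = -0.334465
denominator = 1 − 3.175965 = -2.175965
p = -0.334465 / -2.175965 = 0.1537

p = 0.1537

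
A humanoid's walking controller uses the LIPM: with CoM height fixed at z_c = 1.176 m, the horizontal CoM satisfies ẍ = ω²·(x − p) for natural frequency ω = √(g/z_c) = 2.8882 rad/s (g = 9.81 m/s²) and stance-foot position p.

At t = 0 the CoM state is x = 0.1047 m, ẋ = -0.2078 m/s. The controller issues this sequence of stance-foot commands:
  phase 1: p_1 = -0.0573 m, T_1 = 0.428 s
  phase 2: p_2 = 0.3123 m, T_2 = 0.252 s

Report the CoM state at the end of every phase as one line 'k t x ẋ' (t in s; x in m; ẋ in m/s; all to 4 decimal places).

1 0.4280 0.1317 0.3495
2 0.6800 0.1777 0.0321

phase 1: p=-0.0573, T=0.428, ωT=1.236150, cosh=1.866417, sinh=1.575916; start (x,ẋ)=(0.104700, -0.207800) → end (x,ẋ)=(0.131676, 0.349512)
phase 2: p=0.3123, T=0.252, ωT=0.727826, cosh=1.276766, sinh=0.793809; start (x,ẋ)=(0.131676, 0.349512) → end (x,ẋ)=(0.177747, 0.032131)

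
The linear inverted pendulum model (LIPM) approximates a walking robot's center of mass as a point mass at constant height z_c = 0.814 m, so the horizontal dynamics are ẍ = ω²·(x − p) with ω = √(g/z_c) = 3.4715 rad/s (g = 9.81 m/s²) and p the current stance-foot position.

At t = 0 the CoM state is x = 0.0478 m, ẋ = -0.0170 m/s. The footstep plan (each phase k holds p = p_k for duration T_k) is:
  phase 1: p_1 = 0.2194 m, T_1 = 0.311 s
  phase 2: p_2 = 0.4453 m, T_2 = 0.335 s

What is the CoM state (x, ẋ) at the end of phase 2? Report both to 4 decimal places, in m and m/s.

phase 1: p=0.2194, T=0.311, ωT=1.079636, cosh=1.641664, sinh=1.301945; start (x,ẋ)=(0.047800, -0.017000) → end (x,ẋ)=(-0.068685, -0.803489)
phase 2: p=0.4453, T=0.335, ωT=1.162953, cosh=1.755964, sinh=1.443402; start (x,ẋ)=(-0.068685, -0.803489) → end (x,ẋ)=(-0.791319, -3.986359)

x = -0.7913, ẋ = -3.9864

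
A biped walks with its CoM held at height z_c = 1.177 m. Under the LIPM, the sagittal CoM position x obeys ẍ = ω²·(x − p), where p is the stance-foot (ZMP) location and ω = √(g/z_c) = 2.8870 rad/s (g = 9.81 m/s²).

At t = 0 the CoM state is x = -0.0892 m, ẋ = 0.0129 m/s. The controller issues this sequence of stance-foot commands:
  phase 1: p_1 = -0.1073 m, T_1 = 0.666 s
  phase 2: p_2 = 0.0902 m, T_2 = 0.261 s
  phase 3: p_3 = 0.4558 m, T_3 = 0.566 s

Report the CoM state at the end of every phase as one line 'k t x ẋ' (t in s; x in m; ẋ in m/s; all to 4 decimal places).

phase 1: p=-0.1073, T=0.666, ωT=1.922742, cosh=3.492946, sinh=3.346741; start (x,ẋ)=(-0.089200, 0.012900) → end (x,ẋ)=(-0.029123, 0.219942)
phase 2: p=0.0902, T=0.261, ωT=0.753507, cosh=1.297575, sinh=0.826862; start (x,ẋ)=(-0.029123, 0.219942) → end (x,ẋ)=(-0.001638, 0.000548)
phase 3: p=0.4558, T=0.566, ωT=1.634042, cosh=2.659843, sinh=2.464704; start (x,ẋ)=(-0.001638, 0.000548) → end (x,ẋ)=(-0.760445, -3.253486)

1 0.6660 -0.0291 0.2199
2 0.9270 -0.0016 0.0005
3 1.4930 -0.7604 -3.2535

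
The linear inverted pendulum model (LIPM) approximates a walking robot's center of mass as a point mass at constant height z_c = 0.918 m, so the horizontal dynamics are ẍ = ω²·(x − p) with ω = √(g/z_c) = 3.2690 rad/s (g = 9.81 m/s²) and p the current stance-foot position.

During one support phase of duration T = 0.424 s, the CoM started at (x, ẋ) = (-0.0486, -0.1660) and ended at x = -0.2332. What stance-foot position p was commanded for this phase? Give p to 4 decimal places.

ωT = 3.2690·0.424 = 1.386056; cosh(ωT) = 2.124553, sinh(ωT) = 1.874494
x(T) = p + (x₀−p)·cosh(ωT) + (ẋ₀/ω)·sinh(ωT) ⇒ p·(1 − cosh) = x(T) − x₀·cosh − (ẋ₀/ω)·sinh
numerator   = -0.2332 − (-0.0486)·2.124553 − (-0.1660/3.2690)·1.874494 = -0.034760
denominator = 1 − 2.124553 = -1.124553
p = -0.034760 / -1.124553 = 0.0309

p = 0.0309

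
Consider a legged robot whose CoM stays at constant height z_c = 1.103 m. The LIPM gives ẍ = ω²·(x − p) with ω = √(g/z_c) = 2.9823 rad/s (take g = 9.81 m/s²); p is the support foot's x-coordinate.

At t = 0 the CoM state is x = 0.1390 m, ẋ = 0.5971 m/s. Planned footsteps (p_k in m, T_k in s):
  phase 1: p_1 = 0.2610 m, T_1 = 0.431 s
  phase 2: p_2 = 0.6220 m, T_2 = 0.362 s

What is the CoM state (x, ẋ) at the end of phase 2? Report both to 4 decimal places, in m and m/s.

x = 0.4305, ẋ = -0.1151

phase 1: p=0.2610, T=0.431, ωT=1.285371, cosh=1.946279, sinh=1.669731; start (x,ẋ)=(0.139000, 0.597100) → end (x,ẋ)=(0.357859, 0.554607)
phase 2: p=0.6220, T=0.362, ωT=1.079593, cosh=1.641607, sinh=1.301873; start (x,ẋ)=(0.357859, 0.554607) → end (x,ẋ)=(0.430488, -0.115102)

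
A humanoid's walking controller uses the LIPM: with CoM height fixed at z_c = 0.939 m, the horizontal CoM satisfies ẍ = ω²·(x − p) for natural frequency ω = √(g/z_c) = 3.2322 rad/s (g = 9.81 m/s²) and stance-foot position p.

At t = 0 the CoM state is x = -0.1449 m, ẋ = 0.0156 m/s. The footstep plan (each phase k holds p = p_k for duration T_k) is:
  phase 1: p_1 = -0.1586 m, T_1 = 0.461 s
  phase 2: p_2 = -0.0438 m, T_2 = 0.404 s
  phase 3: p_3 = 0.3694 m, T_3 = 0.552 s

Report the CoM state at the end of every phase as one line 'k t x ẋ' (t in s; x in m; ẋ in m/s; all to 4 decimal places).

1 0.4610 -0.1165 0.1296
2 0.8650 -0.1192 -0.1450
3 1.4170 -1.2562 -5.0135

phase 1: p=-0.1586, T=0.461, ωT=1.490044, cosh=2.331327, sinh=2.105964; start (x,ẋ)=(-0.144900, 0.015600) → end (x,ẋ)=(-0.116497, 0.129623)
phase 2: p=-0.0438, T=0.404, ωT=1.305809, cosh=1.980813, sinh=1.709860; start (x,ẋ)=(-0.116497, 0.129623) → end (x,ẋ)=(-0.119226, -0.145006)
phase 3: p=0.3694, T=0.552, ωT=1.784174, cosh=3.061299, sinh=2.893363; start (x,ẋ)=(-0.119226, -0.145006) → end (x,ẋ)=(-1.256236, -5.013506)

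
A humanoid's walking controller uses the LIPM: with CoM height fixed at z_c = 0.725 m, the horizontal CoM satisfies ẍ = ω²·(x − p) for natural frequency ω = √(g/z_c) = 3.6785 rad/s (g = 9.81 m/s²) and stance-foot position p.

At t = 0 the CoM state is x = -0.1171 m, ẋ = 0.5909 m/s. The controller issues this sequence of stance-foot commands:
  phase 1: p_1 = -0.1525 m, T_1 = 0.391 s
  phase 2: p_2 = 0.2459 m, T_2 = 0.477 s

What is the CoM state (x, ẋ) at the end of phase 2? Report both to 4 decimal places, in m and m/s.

phase 1: p=-0.1525, T=0.391, ωT=1.438294, cosh=2.225416, sinh=1.988083; start (x,ẋ)=(-0.117100, 0.590900) → end (x,ẋ)=(0.245638, 1.573884)
phase 2: p=0.2459, T=0.477, ωT=1.754644, cosh=2.977180, sinh=2.804212; start (x,ẋ)=(0.245638, 1.573884) → end (x,ẋ)=(1.444930, 4.683032)

x = 1.4449, ẋ = 4.6830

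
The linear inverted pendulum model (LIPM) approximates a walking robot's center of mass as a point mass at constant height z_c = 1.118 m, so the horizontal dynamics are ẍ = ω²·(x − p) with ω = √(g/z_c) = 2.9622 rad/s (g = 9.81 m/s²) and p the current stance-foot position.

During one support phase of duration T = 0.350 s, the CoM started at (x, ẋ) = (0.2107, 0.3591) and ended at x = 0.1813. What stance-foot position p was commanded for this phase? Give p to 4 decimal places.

ωT = 2.9622·0.350 = 1.036770; cosh(ωT) = 1.587346, sinh(ωT) = 1.232748
x(T) = p + (x₀−p)·cosh(ωT) + (ẋ₀/ω)·sinh(ωT) ⇒ p·(1 − cosh) = x(T) − x₀·cosh − (ẋ₀/ω)·sinh
numerator   = 0.1813 − (0.2107)·1.587346 − (0.3591/2.9622)·1.232748 = -0.302597
denominator = 1 − 1.587346 = -0.587346
p = -0.302597 / -0.587346 = 0.5152

p = 0.5152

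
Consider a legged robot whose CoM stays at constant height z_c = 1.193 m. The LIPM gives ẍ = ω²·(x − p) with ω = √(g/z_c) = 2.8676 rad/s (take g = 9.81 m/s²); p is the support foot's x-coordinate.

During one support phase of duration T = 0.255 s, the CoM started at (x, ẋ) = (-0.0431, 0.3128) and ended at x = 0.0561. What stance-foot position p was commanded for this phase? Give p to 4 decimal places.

p = -0.0865

ωT = 2.8676·0.255 = 0.731238; cosh(ωT) = 1.279482, sinh(ωT) = 0.798169
x(T) = p + (x₀−p)·cosh(ωT) + (ẋ₀/ω)·sinh(ωT) ⇒ p·(1 − cosh) = x(T) − x₀·cosh − (ẋ₀/ω)·sinh
numerator   = 0.0561 − (-0.0431)·1.279482 − (0.3128/2.8676)·0.798169 = 0.024181
denominator = 1 − 1.279482 = -0.279482
p = 0.024181 / -0.279482 = -0.0865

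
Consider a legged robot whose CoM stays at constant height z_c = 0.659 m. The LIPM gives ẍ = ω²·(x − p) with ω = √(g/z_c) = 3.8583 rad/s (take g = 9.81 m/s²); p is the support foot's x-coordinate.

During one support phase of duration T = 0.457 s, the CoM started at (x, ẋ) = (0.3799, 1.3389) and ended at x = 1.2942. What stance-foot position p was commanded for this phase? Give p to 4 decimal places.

ωT = 3.8583·0.457 = 1.763243; cosh(ωT) = 3.001403, sinh(ωT) = 2.829915
x(T) = p + (x₀−p)·cosh(ωT) + (ẋ₀/ω)·sinh(ωT) ⇒ p·(1 − cosh) = x(T) − x₀·cosh − (ẋ₀/ω)·sinh
numerator   = 1.2942 − (0.3799)·3.001403 − (1.3389/3.8583)·2.829915 = -0.828065
denominator = 1 − 3.001403 = -2.001403
p = -0.828065 / -2.001403 = 0.4137

p = 0.4137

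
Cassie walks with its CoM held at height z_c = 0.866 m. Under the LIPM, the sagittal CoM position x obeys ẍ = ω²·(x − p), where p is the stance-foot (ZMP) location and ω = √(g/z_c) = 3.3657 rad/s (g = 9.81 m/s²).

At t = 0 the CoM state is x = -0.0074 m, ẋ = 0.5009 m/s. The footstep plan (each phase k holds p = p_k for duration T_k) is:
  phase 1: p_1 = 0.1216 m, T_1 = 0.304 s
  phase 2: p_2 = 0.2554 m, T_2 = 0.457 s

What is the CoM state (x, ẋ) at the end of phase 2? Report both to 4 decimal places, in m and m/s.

x = 0.0472, ẋ = -0.5317

phase 1: p=0.1216, T=0.304, ωT=1.023173, cosh=1.570730, sinh=1.211277; start (x,ẋ)=(-0.007400, 0.500900) → end (x,ẋ)=(0.099244, 0.260872)
phase 2: p=0.2554, T=0.457, ωT=1.538125, cosh=2.435318, sinh=2.220534; start (x,ẋ)=(0.099244, 0.260872) → end (x,ẋ)=(0.047222, -0.531749)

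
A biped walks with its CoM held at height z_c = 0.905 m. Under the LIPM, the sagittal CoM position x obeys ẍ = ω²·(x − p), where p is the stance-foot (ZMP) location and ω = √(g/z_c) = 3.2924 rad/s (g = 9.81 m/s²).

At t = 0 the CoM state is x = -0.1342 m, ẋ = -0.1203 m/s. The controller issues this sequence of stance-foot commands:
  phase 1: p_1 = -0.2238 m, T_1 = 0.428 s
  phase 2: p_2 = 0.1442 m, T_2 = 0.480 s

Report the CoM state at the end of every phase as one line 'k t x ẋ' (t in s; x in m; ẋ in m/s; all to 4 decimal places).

phase 1: p=-0.2238, T=0.428, ωT=1.409147, cosh=2.168408, sinh=1.924056; start (x,ẋ)=(-0.134200, -0.120300) → end (x,ẋ)=(-0.099813, 0.306735)
phase 2: p=0.1442, T=0.480, ωT=1.580352, cosh=2.531284, sinh=2.325381; start (x,ẋ)=(-0.099813, 0.306735) → end (x,ẋ)=(-0.256823, -1.091752)

1 0.4280 -0.0998 0.3067
2 0.9080 -0.2568 -1.0918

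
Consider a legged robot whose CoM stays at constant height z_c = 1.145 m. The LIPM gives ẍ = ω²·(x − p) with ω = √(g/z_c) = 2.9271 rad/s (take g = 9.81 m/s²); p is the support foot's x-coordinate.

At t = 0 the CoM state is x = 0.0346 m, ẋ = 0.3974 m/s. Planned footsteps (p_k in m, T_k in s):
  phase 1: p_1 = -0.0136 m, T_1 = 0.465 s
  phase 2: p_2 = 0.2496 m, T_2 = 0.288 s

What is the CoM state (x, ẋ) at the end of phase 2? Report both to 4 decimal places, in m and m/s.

x = 0.7159, ẋ = 1.7249

phase 1: p=-0.0136, T=0.465, ωT=1.361101, cosh=2.078433, sinh=1.822055; start (x,ẋ)=(0.034600, 0.397400) → end (x,ẋ)=(0.333953, 1.083036)
phase 2: p=0.2496, T=0.288, ωT=0.843005, cosh=1.376876, sinh=0.946461; start (x,ẋ)=(0.333953, 1.083036) → end (x,ẋ)=(0.715937, 1.724897)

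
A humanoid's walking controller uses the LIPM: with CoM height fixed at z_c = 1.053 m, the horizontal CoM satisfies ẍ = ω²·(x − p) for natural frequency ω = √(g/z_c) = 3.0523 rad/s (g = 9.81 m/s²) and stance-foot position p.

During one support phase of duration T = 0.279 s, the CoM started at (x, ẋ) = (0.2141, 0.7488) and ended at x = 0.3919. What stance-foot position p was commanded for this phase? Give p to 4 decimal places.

p = 0.3629

ωT = 3.0523·0.279 = 0.851592; cosh(ωT) = 1.385054, sinh(ωT) = 0.958319
x(T) = p + (x₀−p)·cosh(ωT) + (ẋ₀/ω)·sinh(ωT) ⇒ p·(1 − cosh) = x(T) − x₀·cosh − (ẋ₀/ω)·sinh
numerator   = 0.3919 − (0.2141)·1.385054 − (0.7488/3.0523)·0.958319 = -0.139738
denominator = 1 − 1.385054 = -0.385054
p = -0.139738 / -0.385054 = 0.3629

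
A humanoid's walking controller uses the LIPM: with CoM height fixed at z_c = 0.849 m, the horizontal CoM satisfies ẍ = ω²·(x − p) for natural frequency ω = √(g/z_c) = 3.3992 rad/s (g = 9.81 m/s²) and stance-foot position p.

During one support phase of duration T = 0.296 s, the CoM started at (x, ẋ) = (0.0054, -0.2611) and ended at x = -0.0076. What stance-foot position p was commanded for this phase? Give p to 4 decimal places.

p = -0.1363

ωT = 3.3992·0.296 = 1.006163; cosh(ωT) = 1.550353, sinh(ωT) = 1.184734
x(T) = p + (x₀−p)·cosh(ωT) + (ẋ₀/ω)·sinh(ωT) ⇒ p·(1 − cosh) = x(T) − x₀·cosh − (ẋ₀/ω)·sinh
numerator   = -0.0076 − (0.0054)·1.550353 − (-0.2611/3.3992)·1.184734 = 0.075030
denominator = 1 − 1.550353 = -0.550353
p = 0.075030 / -0.550353 = -0.1363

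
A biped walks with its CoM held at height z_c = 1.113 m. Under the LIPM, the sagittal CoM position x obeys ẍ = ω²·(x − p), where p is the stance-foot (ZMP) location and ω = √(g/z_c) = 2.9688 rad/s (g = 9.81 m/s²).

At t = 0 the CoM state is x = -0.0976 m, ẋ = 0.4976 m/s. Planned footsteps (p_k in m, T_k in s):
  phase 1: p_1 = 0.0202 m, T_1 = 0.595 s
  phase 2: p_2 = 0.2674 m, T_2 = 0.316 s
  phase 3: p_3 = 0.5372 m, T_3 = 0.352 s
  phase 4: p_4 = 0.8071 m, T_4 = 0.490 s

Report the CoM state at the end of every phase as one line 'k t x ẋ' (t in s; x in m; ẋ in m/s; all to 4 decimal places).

phase 1: p=0.0202, T=0.595, ωT=1.766436, cosh=3.010454, sinh=2.839513; start (x,ẋ)=(-0.097600, 0.497600) → end (x,ẋ)=(0.141499, 0.504954)
phase 2: p=0.2674, T=0.316, ωT=0.938141, cosh=1.473291, sinh=1.081936; start (x,ẋ)=(0.141499, 0.504954) → end (x,ẋ)=(0.265934, 0.339543)
phase 3: p=0.5372, T=0.352, ωT=1.045018, cosh=1.597567, sinh=1.245881; start (x,ẋ)=(0.265934, 0.339543) → end (x,ẋ)=(0.246327, -0.460908)
phase 4: p=0.8071, T=0.490, ωT=1.454712, cosh=2.258359, sinh=2.024891; start (x,ẋ)=(0.246327, -0.460908) → end (x,ẋ)=(-0.773693, -4.411984)

1 0.5950 0.1415 0.5050
2 0.9110 0.2659 0.3395
3 1.2630 0.2463 -0.4609
4 1.7530 -0.7737 -4.4120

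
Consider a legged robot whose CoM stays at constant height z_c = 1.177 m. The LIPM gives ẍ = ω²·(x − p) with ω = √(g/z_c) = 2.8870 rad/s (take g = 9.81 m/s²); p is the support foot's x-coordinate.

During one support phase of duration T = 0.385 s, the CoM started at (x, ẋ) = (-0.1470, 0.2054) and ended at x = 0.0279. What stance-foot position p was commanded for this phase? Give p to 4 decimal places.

p = -0.2618

ωT = 2.8870·0.385 = 1.111495; cosh(ωT) = 1.683982, sinh(ωT) = 1.354916
x(T) = p + (x₀−p)·cosh(ωT) + (ẋ₀/ω)·sinh(ωT) ⇒ p·(1 − cosh) = x(T) − x₀·cosh − (ẋ₀/ω)·sinh
numerator   = 0.0279 − (-0.1470)·1.683982 − (0.2054/2.8870)·1.354916 = 0.179048
denominator = 1 − 1.683982 = -0.683982
p = 0.179048 / -0.683982 = -0.2618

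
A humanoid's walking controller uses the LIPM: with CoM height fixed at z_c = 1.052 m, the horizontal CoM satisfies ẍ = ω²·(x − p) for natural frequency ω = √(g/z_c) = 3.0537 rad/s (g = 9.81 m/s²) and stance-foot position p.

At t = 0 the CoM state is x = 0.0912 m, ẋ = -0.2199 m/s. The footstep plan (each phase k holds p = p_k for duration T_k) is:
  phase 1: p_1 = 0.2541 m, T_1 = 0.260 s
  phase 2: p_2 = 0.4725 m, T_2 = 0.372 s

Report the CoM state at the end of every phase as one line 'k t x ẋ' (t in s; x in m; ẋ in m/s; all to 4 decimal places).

phase 1: p=0.2541, T=0.260, ωT=0.793962, cosh=1.332097, sinh=0.880047; start (x,ẋ)=(0.091200, -0.219900) → end (x,ẋ)=(-0.026272, -0.730705)
phase 2: p=0.4725, T=0.372, ωT=1.135976, cosh=1.717661, sinh=1.396552; start (x,ẋ)=(-0.026272, -0.730705) → end (x,ẋ)=(-0.718395, -3.382191)

1 0.2600 -0.0263 -0.7307
2 0.6320 -0.7184 -3.3822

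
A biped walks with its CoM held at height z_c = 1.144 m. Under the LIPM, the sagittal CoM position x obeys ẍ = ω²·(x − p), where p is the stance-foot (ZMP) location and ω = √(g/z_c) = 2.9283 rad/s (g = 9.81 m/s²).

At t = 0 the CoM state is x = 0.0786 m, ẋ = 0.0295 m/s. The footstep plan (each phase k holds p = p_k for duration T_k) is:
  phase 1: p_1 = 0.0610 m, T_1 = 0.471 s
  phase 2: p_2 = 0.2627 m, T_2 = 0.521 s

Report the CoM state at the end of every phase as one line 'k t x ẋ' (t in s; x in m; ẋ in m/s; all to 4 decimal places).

phase 1: p=0.0610, T=0.471, ωT=1.379229, cosh=2.111806, sinh=1.860033; start (x,ẋ)=(0.078600, 0.029500) → end (x,ẋ)=(0.116906, 0.158161)
phase 2: p=0.2627, T=0.521, ωT=1.525644, cosh=2.407793, sinh=2.190312; start (x,ẋ)=(0.116906, 0.158161) → end (x,ẋ)=(0.029959, -0.554289)

1 0.4710 0.1169 0.1582
2 0.9920 0.0300 -0.5543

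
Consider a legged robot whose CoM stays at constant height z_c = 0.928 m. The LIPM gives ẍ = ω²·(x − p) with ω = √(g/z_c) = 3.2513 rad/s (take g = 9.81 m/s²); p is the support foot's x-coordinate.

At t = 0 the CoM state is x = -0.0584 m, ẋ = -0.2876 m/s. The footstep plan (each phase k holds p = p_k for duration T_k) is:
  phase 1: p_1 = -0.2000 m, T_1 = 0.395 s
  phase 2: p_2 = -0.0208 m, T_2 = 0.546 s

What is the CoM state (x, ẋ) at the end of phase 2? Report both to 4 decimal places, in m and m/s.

x = 0.0070, ẋ = 0.1542

phase 1: p=-0.2000, T=0.395, ωT=1.284264, cosh=1.944431, sinh=1.667576; start (x,ẋ)=(-0.058400, -0.287600) → end (x,ẋ)=(-0.072177, 0.208507)
phase 2: p=-0.0208, T=0.546, ωT=1.775210, cosh=3.035484, sinh=2.866036; start (x,ẋ)=(-0.072177, 0.208507) → end (x,ẋ)=(0.007045, 0.154169)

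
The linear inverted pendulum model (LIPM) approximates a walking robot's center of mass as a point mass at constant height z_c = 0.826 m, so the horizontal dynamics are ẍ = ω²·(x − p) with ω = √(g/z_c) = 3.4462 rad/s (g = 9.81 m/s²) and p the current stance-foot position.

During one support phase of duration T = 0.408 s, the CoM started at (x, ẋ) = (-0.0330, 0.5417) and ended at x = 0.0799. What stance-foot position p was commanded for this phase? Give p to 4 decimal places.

ωT = 3.4462·0.408 = 1.406050; cosh(ωT) = 2.162458, sinh(ωT) = 1.917349
x(T) = p + (x₀−p)·cosh(ωT) + (ẋ₀/ω)·sinh(ωT) ⇒ p·(1 − cosh) = x(T) − x₀·cosh − (ẋ₀/ω)·sinh
numerator   = 0.0799 − (-0.0330)·2.162458 − (0.5417/3.4462)·1.917349 = -0.150122
denominator = 1 − 2.162458 = -1.162458
p = -0.150122 / -1.162458 = 0.1291

p = 0.1291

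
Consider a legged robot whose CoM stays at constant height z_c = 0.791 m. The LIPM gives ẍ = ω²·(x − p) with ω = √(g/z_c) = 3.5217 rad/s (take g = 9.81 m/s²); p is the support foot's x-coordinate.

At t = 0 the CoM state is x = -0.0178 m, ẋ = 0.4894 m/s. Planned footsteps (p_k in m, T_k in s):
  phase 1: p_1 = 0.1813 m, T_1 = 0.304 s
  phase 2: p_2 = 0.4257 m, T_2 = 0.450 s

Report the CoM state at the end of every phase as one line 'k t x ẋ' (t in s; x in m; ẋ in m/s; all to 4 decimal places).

1 0.3040 0.0356 -0.1048
2 0.7540 -0.6352 -3.4760

phase 1: p=0.1813, T=0.304, ωT=1.070597, cosh=1.629962, sinh=1.287158; start (x,ẋ)=(-0.017800, 0.489400) → end (x,ẋ)=(0.035647, -0.104814)
phase 2: p=0.4257, T=0.450, ωT=1.584765, cosh=2.541570, sinh=2.336574; start (x,ẋ)=(0.035647, -0.104814) → end (x,ẋ)=(-0.635189, -3.476026)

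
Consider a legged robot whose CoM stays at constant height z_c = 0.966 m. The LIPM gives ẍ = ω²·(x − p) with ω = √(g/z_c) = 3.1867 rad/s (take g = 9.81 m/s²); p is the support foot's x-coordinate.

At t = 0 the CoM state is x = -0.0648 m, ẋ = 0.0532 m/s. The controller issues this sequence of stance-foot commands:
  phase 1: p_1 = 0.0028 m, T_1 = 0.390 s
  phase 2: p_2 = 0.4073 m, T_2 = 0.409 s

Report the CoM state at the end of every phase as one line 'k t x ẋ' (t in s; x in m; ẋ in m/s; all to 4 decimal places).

1 0.3900 -0.0976 -0.2423
2 0.7990 -0.7203 -3.2221

phase 1: p=0.0028, T=0.390, ωT=1.242813, cosh=1.876960, sinh=1.588388; start (x,ẋ)=(-0.064800, 0.053200) → end (x,ẋ)=(-0.097565, -0.242318)
phase 2: p=0.4073, T=0.409, ωT=1.303360, cosh=1.976632, sinh=1.705015; start (x,ẋ)=(-0.097565, -0.242318) → end (x,ẋ)=(-0.720283, -3.222094)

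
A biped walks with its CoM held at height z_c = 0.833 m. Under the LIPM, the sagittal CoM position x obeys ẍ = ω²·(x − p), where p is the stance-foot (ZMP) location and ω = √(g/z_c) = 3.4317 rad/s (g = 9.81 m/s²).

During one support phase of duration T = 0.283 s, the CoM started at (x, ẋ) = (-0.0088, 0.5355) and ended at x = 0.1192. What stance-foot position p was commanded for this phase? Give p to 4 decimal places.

ωT = 3.4317·0.283 = 0.971171; cosh(ωT) = 1.509837, sinh(ωT) = 1.131198
x(T) = p + (x₀−p)·cosh(ωT) + (ẋ₀/ω)·sinh(ωT) ⇒ p·(1 − cosh) = x(T) − x₀·cosh − (ẋ₀/ω)·sinh
numerator   = 0.1192 − (-0.0088)·1.509837 − (0.5355/3.4317)·1.131198 = -0.044031
denominator = 1 − 1.509837 = -0.509837
p = -0.044031 / -0.509837 = 0.0864

p = 0.0864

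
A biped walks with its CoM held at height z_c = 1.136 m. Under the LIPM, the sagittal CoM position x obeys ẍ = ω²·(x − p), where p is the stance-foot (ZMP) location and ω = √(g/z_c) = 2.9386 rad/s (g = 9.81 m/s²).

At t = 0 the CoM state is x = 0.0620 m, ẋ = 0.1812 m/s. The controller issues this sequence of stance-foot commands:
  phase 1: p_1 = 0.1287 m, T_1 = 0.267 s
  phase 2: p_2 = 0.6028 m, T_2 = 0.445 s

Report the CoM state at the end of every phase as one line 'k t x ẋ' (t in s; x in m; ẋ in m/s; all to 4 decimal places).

1 0.2670 0.0939 0.0698
2 0.7120 -0.3662 -2.4240

phase 1: p=0.1287, T=0.267, ωT=0.784606, cosh=1.323922, sinh=0.867622; start (x,ẋ)=(0.062000, 0.181200) → end (x,ẋ)=(0.093894, 0.069837)
phase 2: p=0.6028, T=0.445, ωT=1.307677, cosh=1.984011, sinh=1.713563; start (x,ẋ)=(0.093894, 0.069837) → end (x,ẋ)=(-0.366152, -2.424029)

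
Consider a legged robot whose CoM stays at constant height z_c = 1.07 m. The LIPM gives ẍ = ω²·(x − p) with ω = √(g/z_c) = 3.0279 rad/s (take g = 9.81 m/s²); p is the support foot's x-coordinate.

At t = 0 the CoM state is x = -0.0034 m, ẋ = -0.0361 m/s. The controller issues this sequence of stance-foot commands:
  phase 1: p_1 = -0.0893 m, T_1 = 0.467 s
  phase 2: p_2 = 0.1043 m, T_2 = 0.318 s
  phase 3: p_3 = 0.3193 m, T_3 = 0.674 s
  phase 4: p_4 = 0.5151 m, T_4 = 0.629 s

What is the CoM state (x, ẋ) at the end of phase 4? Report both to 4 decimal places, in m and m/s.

phase 1: p=-0.0893, T=0.467, ωT=1.414029, cosh=2.177827, sinh=1.934665; start (x,ẋ)=(-0.003400, -0.036100) → end (x,ẋ)=(0.074709, 0.424580)
phase 2: p=0.1043, T=0.318, ωT=0.962872, cosh=1.500502, sinh=1.118707; start (x,ẋ)=(0.074709, 0.424580) → end (x,ẋ)=(0.216767, 0.536850)
phase 3: p=0.3193, T=0.674, ωT=2.040805, cosh=3.913362, sinh=3.783438; start (x,ẋ)=(0.216767, 0.536850) → end (x,ẋ)=(0.588861, 0.926289)
phase 4: p=0.5151, T=0.629, ωT=1.904549, cosh=3.432634, sinh=3.283744; start (x,ẋ)=(0.588861, 0.926289) → end (x,ẋ)=(1.772850, 3.913002)

x = 1.7728, ẋ = 3.9130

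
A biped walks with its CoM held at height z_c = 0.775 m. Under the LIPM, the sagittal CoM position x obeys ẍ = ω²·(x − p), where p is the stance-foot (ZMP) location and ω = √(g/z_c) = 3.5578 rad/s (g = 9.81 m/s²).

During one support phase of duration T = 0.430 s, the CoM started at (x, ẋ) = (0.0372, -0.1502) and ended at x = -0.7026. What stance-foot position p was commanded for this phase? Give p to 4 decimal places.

p = 0.4937

ωT = 3.5578·0.430 = 1.529854; cosh(ωT) = 2.417035, sinh(ωT) = 2.200468
x(T) = p + (x₀−p)·cosh(ωT) + (ẋ₀/ω)·sinh(ωT) ⇒ p·(1 − cosh) = x(T) − x₀·cosh − (ẋ₀/ω)·sinh
numerator   = -0.7026 − (0.0372)·2.417035 − (-0.1502/3.5578)·2.200468 = -0.699616
denominator = 1 − 2.417035 = -1.417035
p = -0.699616 / -1.417035 = 0.4937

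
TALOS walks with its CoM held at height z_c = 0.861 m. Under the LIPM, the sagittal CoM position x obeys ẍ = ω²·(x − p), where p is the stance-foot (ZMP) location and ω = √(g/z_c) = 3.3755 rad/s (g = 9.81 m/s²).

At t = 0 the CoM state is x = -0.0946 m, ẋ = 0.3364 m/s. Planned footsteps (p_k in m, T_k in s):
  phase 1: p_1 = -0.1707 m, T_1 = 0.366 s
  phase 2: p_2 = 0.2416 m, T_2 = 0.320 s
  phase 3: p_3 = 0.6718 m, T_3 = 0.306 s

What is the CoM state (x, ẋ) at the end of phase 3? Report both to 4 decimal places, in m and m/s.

x = 0.7611, ẋ = 0.9893

phase 1: p=-0.1707, T=0.366, ωT=1.235433, cosh=1.865288, sinh=1.574579; start (x,ẋ)=(-0.094600, 0.336400) → end (x,ẋ)=(0.128170, 1.031954)
phase 2: p=0.2416, T=0.320, ωT=1.080160, cosh=1.642346, sinh=1.302805; start (x,ẋ)=(0.128170, 1.031954) → end (x,ẋ)=(0.453601, 1.196003)
phase 3: p=0.6718, T=0.306, ωT=1.032903, cosh=1.582591, sinh=1.226619; start (x,ẋ)=(0.453601, 1.196003) → end (x,ẋ)=(0.761094, 0.989339)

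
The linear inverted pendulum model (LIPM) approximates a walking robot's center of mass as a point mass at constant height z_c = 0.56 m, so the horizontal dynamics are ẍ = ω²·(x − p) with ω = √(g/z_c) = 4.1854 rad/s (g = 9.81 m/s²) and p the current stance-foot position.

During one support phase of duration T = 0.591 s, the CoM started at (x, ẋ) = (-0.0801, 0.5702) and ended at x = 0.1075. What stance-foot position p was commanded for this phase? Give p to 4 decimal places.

ωT = 4.1854·0.591 = 2.473571; cosh(ωT) = 5.974514, sinh(ωT) = 5.890231
x(T) = p + (x₀−p)·cosh(ωT) + (ẋ₀/ω)·sinh(ωT) ⇒ p·(1 − cosh) = x(T) − x₀·cosh − (ẋ₀/ω)·sinh
numerator   = 0.1075 − (-0.0801)·5.974514 − (0.5702/4.1854)·5.890231 = -0.216400
denominator = 1 − 5.974514 = -4.974514
p = -0.216400 / -4.974514 = 0.0435

p = 0.0435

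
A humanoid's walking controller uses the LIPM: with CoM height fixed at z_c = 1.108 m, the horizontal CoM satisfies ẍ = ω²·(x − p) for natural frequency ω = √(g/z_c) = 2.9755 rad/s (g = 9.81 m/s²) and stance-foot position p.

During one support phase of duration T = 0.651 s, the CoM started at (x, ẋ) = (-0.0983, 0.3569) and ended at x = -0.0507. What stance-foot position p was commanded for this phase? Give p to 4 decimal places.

ωT = 2.9755·0.651 = 1.937051; cosh(ωT) = 3.541192, sinh(ωT) = 3.397064
x(T) = p + (x₀−p)·cosh(ωT) + (ẋ₀/ω)·sinh(ωT) ⇒ p·(1 − cosh) = x(T) − x₀·cosh − (ẋ₀/ω)·sinh
numerator   = -0.0507 − (-0.0983)·3.541192 − (0.3569/2.9755)·3.397064 = -0.110066
denominator = 1 − 3.541192 = -2.541192
p = -0.110066 / -2.541192 = 0.0433

p = 0.0433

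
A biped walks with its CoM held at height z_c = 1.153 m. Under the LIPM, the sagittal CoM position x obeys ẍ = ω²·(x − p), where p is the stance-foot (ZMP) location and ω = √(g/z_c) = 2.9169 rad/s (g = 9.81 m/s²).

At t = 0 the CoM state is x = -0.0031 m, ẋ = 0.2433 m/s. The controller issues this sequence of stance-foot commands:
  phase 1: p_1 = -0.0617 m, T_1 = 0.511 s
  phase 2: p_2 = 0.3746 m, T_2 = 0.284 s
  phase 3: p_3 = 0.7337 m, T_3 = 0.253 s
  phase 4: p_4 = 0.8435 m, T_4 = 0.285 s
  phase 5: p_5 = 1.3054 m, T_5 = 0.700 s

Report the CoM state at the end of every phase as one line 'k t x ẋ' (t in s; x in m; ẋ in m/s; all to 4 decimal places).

1 0.5110 0.2507 0.9276
2 0.7950 0.5004 0.9298
3 1.0480 0.6911 0.6456
4 1.3330 0.8412 0.4682
5 2.0330 0.0951 -3.2938

phase 1: p=-0.0617, T=0.511, ωT=1.490536, cosh=2.332363, sinh=2.107111; start (x,ẋ)=(-0.003100, 0.243300) → end (x,ẋ)=(0.250732, 0.927633)
phase 2: p=0.3746, T=0.284, ωT=0.828400, cosh=1.363200, sinh=0.926452; start (x,ẋ)=(0.250732, 0.927633) → end (x,ẋ)=(0.500373, 0.929811)
phase 3: p=0.7337, T=0.253, ωT=0.737976, cosh=1.284889, sinh=0.806808; start (x,ẋ)=(0.500373, 0.929811) → end (x,ẋ)=(0.691085, 0.645597)
phase 4: p=0.8435, T=0.285, ωT=0.831316, cosh=1.365908, sinh=0.930432; start (x,ẋ)=(0.691085, 0.645597) → end (x,ẋ)=(0.841247, 0.468174)
phase 5: p=1.3054, T=0.700, ωT=2.041830, cosh=3.917243, sinh=3.787452; start (x,ẋ)=(0.841247, 0.468174) → end (x,ẋ)=(0.095101, -3.293834)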